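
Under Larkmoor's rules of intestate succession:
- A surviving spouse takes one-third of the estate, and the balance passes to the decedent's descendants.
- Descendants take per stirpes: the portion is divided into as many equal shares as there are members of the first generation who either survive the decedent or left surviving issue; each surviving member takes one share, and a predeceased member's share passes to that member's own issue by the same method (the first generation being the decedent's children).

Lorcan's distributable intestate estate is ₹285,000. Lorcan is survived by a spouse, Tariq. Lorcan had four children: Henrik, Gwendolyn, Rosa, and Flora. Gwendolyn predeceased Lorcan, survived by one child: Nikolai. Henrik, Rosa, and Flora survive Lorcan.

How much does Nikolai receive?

Tariq takes one-third of ₹285,000 = ₹95,000. The remaining ₹190,000 passes to the descendants.
The descendants' portion (₹190,000) is divided into 4 shares of ₹47,500: Henrik, Rosa, and Flora each take ₹47,500; Gwendolyn's ₹47,500 share passes to Gwendolyn's issue.
Gwendolyn's share (₹47,500) passes entirely to Nikolai.

Nikolai receives ₹47,500.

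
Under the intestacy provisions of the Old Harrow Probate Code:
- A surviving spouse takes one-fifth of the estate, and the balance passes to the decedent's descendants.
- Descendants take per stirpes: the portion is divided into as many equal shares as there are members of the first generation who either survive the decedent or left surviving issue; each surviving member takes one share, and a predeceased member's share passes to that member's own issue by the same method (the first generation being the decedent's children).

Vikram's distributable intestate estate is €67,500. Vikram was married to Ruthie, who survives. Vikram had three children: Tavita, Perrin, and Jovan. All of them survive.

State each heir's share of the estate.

Ruthie takes one-fifth of €67,500 = €13,500. The remaining €54,000 passes to the descendants.
The descendants' portion (€54,000) is divided into 3 shares of €18,000: Tavita, Perrin, and Jovan each take €18,000.

Ruthie: €13,500; Tavita: €18,000; Perrin: €18,000; Jovan: €18,000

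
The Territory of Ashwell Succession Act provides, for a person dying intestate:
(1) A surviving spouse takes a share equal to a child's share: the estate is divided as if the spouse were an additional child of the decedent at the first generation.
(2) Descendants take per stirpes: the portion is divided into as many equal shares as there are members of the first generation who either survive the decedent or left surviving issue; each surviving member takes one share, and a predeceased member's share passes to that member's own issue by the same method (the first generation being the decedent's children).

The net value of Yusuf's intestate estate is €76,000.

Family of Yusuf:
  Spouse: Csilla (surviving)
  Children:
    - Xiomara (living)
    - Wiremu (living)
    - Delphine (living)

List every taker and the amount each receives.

The spouse counts as an additional share at the children's level, so there are 4 primary shares of €19,000. Csilla takes one such share (€19,000).
The children's combined portion (€57,000) is divided into 3 shares of €19,000: Xiomara, Wiremu, and Delphine each take €19,000.

Csilla: €19,000; Xiomara: €19,000; Wiremu: €19,000; Delphine: €19,000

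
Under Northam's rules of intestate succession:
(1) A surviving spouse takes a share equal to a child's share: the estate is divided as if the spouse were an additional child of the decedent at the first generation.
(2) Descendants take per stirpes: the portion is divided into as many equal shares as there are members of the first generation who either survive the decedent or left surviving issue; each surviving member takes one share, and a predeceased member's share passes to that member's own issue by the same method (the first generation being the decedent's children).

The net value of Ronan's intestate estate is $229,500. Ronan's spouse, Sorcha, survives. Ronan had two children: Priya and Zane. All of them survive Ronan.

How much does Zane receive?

Zane receives $76,500.

The spouse counts as an additional share at the children's level, so there are 3 primary shares of $76,500. Sorcha takes one such share ($76,500).
The children's combined portion ($153,000) is divided into 2 shares of $76,500: Priya and Zane each take $76,500.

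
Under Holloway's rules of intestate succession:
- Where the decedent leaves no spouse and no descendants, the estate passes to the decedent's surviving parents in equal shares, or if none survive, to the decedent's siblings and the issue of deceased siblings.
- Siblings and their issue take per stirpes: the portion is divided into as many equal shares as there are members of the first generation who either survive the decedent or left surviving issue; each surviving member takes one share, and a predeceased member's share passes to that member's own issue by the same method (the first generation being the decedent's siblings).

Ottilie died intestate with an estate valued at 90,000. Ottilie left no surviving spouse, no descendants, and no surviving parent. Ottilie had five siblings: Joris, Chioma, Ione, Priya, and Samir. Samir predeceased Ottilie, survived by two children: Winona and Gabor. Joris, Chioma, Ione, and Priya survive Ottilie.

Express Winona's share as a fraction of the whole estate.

Winona receives 1/10 of the estate.

The entire 90,000 passes to the siblings and their issue.
That amount (90,000) is divided into 5 shares of 18,000: Joris, Chioma, Ione, and Priya each take 18,000; Samir's 18,000 share passes to Samir's issue.
Samir's share (18,000) is divided into 2 shares of 9,000: Winona and Gabor each take 9,000.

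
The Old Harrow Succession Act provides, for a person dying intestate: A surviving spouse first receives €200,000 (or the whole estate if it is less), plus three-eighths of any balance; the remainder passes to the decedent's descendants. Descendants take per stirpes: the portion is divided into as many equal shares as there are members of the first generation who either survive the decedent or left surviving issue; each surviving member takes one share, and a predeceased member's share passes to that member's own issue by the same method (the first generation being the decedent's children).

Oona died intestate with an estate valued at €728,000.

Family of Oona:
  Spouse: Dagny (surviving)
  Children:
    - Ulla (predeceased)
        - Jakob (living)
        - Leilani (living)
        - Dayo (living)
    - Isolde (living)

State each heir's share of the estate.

Dagny: €398,000; Jakob: €55,000; Leilani: €55,000; Dayo: €55,000; Isolde: €165,000

Dagny first takes €200,000, leaving a balance of €528,000. Dagny then takes three-eighths of the balance (€198,000), for a total of €398,000. The remaining €330,000 passes to the descendants.
The descendants' portion (€330,000) is divided into 2 shares of €165,000: Isolde takes €165,000; Ulla's €165,000 share passes to Ulla's issue.
Ulla's share (€165,000) is divided into 3 shares of €55,000: Jakob, Leilani, and Dayo each take €55,000.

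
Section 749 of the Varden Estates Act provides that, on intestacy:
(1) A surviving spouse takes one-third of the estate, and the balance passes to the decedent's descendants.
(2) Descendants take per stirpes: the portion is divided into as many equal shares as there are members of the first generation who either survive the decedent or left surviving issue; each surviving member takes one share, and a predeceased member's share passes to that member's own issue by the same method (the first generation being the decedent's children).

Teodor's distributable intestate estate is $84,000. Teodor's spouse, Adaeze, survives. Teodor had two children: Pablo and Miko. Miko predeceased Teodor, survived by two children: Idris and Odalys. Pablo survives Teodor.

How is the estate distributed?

Adaeze: $28,000; Pablo: $28,000; Idris: $14,000; Odalys: $14,000

Adaeze takes one-third of $84,000 = $28,000. The remaining $56,000 passes to the descendants.
The descendants' portion ($56,000) is divided into 2 shares of $28,000: Pablo takes $28,000; Miko's $28,000 share passes to Miko's issue.
Miko's share ($28,000) is divided into 2 shares of $14,000: Idris and Odalys each take $14,000.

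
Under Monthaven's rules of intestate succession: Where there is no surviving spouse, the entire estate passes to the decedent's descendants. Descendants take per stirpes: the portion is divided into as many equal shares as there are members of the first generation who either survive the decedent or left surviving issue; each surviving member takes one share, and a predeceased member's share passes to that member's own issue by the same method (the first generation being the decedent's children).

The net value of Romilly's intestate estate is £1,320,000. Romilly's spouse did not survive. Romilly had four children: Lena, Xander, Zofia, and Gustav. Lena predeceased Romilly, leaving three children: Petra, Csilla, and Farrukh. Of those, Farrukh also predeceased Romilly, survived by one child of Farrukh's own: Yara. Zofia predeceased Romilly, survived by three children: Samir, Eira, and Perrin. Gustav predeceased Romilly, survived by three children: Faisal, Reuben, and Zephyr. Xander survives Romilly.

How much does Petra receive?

Petra receives £110,000.

The entire £1,320,000 passes to the descendants.
That amount (£1,320,000) is divided into 4 shares of £330,000: Xander takes £330,000; Lena's £330,000 share passes to Lena's issue; Zofia's £330,000 share passes to Zofia's issue; Gustav's £330,000 share passes to Gustav's issue.
Lena's share (£330,000) is divided into 3 shares of £110,000: Petra and Csilla each take £110,000; Farrukh's £110,000 share passes to Farrukh's issue.
Farrukh's share (£110,000) passes entirely to Yara.
Zofia's share (£330,000) is divided into 3 shares of £110,000: Samir, Eira, and Perrin each take £110,000.
Gustav's share (£330,000) is divided into 3 shares of £110,000: Faisal, Reuben, and Zephyr each take £110,000.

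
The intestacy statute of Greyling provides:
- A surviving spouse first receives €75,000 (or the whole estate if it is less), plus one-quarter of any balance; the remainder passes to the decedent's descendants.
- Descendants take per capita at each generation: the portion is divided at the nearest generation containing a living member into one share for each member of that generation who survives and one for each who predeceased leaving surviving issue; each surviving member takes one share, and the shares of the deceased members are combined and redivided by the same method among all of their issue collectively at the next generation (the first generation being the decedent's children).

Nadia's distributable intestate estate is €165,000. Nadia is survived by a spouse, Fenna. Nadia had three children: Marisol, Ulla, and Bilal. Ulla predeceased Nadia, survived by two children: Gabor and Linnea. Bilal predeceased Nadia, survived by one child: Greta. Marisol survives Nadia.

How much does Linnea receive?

Linnea receives €15,000.

Fenna first takes €75,000, leaving a balance of €90,000. Fenna then takes one-quarter of the balance (€22,500), for a total of €97,500. The remaining €67,500 passes to the descendants.
The descendants' portion (€67,500) is divided at the children's generation into 3 shares of €22,500. Marisol takes €22,500. The 2 shares of the deceased (Ulla and Bilal) are combined into a pool of €45,000.
That pool (€45,000) is divided at the grandchildren's generation equally among Gabor, Linnea, and Greta: €15,000 each.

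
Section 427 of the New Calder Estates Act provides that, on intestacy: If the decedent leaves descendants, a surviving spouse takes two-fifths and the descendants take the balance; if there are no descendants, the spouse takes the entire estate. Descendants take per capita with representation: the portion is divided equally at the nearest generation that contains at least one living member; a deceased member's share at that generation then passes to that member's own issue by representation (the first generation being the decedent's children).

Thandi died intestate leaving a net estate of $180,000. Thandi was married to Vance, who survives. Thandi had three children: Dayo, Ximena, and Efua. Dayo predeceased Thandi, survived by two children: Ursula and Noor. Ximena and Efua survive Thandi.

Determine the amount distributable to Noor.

Vance takes two-fifths of $180,000 = $72,000. The remaining $108,000 passes to the descendants.
The descendants' portion ($108,000) is divided into 3 shares of $36,000: Ximena and Efua each take $36,000; Dayo's $36,000 share passes to Dayo's issue.
Dayo's share ($36,000) is divided into 2 shares of $18,000: Ursula and Noor each take $18,000.

Noor receives $18,000.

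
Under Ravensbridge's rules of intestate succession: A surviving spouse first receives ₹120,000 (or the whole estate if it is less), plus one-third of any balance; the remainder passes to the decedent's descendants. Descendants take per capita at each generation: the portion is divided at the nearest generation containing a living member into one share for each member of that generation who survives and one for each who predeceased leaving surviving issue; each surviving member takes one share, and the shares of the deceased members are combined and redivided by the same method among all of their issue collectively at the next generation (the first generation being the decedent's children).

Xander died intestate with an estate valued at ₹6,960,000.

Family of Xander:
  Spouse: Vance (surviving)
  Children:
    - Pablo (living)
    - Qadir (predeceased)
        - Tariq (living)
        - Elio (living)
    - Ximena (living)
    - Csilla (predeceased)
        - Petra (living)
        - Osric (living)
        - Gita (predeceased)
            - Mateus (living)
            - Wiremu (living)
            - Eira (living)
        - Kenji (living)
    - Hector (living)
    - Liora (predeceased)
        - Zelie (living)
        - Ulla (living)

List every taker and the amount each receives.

Vance first takes ₹120,000, leaving a balance of ₹6,840,000. Vance then takes one-third of the balance (₹2,280,000), for a total of ₹2,400,000. The remaining ₹4,560,000 passes to the descendants.
The descendants' portion (₹4,560,000) is divided at the children's generation into 6 shares of ₹760,000. Pablo, Ximena, and Hector each take ₹760,000. The 3 shares of the deceased (Qadir, Csilla, and Liora) are combined into a pool of ₹2,280,000.
That pool (₹2,280,000) is divided at the grandchildren's generation into 8 shares of ₹285,000. Tariq, Elio, Petra, Osric, Kenji, Zelie, and Ulla each take ₹285,000. The remaining share for the deceased Gita (₹285,000) is carried to the next generation.
That pool (₹285,000) is divided at the great-grandchildren's generation equally among Mateus, Wiremu, and Eira: ₹95,000 each.

Vance: ₹2,400,000; Pablo: ₹760,000; Tariq: ₹285,000; Elio: ₹285,000; Ximena: ₹760,000; Petra: ₹285,000; Osric: ₹285,000; Mateus: ₹95,000; Wiremu: ₹95,000; Eira: ₹95,000; Kenji: ₹285,000; Hector: ₹760,000; Zelie: ₹285,000; Ulla: ₹285,000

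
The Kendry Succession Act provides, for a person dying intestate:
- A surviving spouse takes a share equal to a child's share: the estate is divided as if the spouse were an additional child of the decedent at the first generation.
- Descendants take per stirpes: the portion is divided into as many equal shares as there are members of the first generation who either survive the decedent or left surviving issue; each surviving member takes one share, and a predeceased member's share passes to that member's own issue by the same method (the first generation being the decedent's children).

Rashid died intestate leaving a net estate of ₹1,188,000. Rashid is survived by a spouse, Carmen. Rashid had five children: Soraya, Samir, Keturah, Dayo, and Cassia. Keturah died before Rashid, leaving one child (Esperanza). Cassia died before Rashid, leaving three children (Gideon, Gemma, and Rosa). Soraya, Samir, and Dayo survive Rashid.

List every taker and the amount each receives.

Carmen: ₹198,000; Soraya: ₹198,000; Samir: ₹198,000; Esperanza: ₹198,000; Dayo: ₹198,000; Gideon: ₹66,000; Gemma: ₹66,000; Rosa: ₹66,000

The spouse counts as an additional share at the children's level, so there are 6 primary shares of ₹198,000. Carmen takes one such share (₹198,000).
The children's combined portion (₹990,000) is divided into 5 shares of ₹198,000: Soraya, Samir, and Dayo each take ₹198,000; Keturah's ₹198,000 share passes to Keturah's issue; Cassia's ₹198,000 share passes to Cassia's issue.
Keturah's share (₹198,000) passes entirely to Esperanza.
Cassia's share (₹198,000) is divided into 3 shares of ₹66,000: Gideon, Gemma, and Rosa each take ₹66,000.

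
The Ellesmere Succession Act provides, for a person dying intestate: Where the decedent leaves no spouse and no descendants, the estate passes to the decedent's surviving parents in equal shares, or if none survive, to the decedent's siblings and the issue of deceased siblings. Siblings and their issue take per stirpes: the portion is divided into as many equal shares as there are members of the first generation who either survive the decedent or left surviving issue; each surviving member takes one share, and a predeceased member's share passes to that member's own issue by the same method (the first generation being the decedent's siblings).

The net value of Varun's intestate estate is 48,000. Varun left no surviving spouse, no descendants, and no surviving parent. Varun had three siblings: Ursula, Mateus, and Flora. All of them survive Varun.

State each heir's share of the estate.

The entire 48,000 passes to the siblings and their issue.
That amount (48,000) is divided into 3 shares of 16,000: Ursula, Mateus, and Flora each take 16,000.

Ursula: 16,000; Mateus: 16,000; Flora: 16,000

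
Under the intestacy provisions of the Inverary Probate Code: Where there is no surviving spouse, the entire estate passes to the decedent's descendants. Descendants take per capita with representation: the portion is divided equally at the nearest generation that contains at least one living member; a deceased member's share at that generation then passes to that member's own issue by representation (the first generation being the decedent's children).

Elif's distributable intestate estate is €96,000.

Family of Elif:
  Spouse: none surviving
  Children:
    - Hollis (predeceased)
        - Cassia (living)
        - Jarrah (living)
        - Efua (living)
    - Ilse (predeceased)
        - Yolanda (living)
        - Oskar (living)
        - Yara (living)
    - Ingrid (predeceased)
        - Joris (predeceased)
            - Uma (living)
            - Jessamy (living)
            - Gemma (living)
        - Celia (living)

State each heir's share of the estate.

The entire €96,000 passes to the descendants.
No child survives, so the initial division is made at the grandchildren's generation.
That amount (€96,000) is divided into 8 shares of €12,000: Cassia, Jarrah, Efua, Yolanda, Oskar, Yara, and Celia each take €12,000; Joris's €12,000 share passes to Joris's issue.
Joris's share (€12,000) is divided into 3 shares of €4,000: Uma, Jessamy, and Gemma each take €4,000.

Cassia: €12,000; Jarrah: €12,000; Efua: €12,000; Yolanda: €12,000; Oskar: €12,000; Yara: €12,000; Uma: €4,000; Jessamy: €4,000; Gemma: €4,000; Celia: €12,000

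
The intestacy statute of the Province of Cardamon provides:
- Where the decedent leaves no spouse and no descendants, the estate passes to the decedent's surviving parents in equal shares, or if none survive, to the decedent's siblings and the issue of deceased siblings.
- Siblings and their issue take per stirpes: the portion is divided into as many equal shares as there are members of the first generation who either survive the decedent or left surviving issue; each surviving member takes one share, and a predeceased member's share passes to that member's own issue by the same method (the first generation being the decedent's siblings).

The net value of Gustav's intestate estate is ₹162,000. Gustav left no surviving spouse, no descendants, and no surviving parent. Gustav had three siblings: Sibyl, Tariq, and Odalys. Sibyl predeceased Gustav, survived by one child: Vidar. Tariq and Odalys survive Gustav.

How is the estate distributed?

Vidar: ₹54,000; Tariq: ₹54,000; Odalys: ₹54,000

The entire ₹162,000 passes to the siblings and their issue.
That amount (₹162,000) is divided into 3 shares of ₹54,000: Tariq and Odalys each take ₹54,000; Sibyl's ₹54,000 share passes to Sibyl's issue.
Sibyl's share (₹54,000) passes entirely to Vidar.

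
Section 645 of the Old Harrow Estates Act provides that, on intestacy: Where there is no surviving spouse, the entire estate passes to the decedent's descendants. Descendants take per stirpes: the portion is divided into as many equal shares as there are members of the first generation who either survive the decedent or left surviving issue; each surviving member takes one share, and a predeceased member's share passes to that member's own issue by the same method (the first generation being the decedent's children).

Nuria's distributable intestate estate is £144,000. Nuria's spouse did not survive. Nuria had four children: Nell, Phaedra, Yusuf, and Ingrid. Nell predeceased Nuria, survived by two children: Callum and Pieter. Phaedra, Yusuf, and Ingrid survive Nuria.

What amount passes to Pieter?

Pieter receives £18,000.

The entire £144,000 passes to the descendants.
That amount (£144,000) is divided into 4 shares of £36,000: Phaedra, Yusuf, and Ingrid each take £36,000; Nell's £36,000 share passes to Nell's issue.
Nell's share (£36,000) is divided into 2 shares of £18,000: Callum and Pieter each take £18,000.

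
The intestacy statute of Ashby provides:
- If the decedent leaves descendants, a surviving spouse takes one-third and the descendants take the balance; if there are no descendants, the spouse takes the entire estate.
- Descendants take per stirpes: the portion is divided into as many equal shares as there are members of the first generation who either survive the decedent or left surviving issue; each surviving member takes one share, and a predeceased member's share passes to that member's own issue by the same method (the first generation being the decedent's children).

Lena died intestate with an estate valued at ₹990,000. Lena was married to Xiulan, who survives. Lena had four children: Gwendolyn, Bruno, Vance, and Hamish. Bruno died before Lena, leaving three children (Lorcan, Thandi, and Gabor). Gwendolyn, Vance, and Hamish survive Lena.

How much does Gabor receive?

Gabor receives ₹55,000.

Xiulan takes one-third of ₹990,000 = ₹330,000. The remaining ₹660,000 passes to the descendants.
The descendants' portion (₹660,000) is divided into 4 shares of ₹165,000: Gwendolyn, Vance, and Hamish each take ₹165,000; Bruno's ₹165,000 share passes to Bruno's issue.
Bruno's share (₹165,000) is divided into 3 shares of ₹55,000: Lorcan, Thandi, and Gabor each take ₹55,000.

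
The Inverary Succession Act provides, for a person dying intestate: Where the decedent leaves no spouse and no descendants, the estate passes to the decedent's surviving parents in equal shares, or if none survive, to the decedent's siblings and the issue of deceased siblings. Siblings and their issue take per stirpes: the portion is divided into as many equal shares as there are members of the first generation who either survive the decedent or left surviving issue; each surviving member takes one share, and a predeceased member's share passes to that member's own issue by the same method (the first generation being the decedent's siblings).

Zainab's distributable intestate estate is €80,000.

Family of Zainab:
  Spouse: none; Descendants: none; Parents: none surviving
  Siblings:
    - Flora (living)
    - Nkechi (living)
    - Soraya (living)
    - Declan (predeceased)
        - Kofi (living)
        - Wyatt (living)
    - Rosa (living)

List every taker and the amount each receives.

Flora: €16,000; Nkechi: €16,000; Soraya: €16,000; Kofi: €8,000; Wyatt: €8,000; Rosa: €16,000

The entire €80,000 passes to the siblings and their issue.
That amount (€80,000) is divided into 5 shares of €16,000: Flora, Nkechi, Soraya, and Rosa each take €16,000; Declan's €16,000 share passes to Declan's issue.
Declan's share (€16,000) is divided into 2 shares of €8,000: Kofi and Wyatt each take €8,000.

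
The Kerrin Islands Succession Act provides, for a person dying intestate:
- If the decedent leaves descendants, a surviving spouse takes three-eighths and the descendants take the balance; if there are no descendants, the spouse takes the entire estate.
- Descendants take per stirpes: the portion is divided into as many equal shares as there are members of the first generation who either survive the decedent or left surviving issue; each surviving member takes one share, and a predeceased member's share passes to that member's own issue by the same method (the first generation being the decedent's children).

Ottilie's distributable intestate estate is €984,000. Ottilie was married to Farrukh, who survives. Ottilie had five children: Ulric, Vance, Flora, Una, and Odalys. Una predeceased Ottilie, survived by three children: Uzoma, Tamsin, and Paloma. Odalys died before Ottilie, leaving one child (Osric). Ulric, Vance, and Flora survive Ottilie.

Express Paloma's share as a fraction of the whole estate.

Farrukh takes three-eighths of €984,000 = €369,000. The remaining €615,000 passes to the descendants.
The descendants' portion (€615,000) is divided into 5 shares of €123,000: Ulric, Vance, and Flora each take €123,000; Una's €123,000 share passes to Una's issue; Odalys's €123,000 share passes to Odalys's issue.
Una's share (€123,000) is divided into 3 shares of €41,000: Uzoma, Tamsin, and Paloma each take €41,000.
Odalys's share (€123,000) passes entirely to Osric.

Paloma receives 1/24 of the estate.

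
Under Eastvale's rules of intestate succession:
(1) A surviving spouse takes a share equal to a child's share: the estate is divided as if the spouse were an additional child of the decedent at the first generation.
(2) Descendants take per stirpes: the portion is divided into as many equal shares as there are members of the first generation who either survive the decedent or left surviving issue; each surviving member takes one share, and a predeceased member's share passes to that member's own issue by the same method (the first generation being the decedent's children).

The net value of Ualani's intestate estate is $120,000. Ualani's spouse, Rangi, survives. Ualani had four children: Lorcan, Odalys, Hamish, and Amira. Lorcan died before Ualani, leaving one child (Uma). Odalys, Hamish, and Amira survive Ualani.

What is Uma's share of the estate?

The spouse counts as an additional share at the children's level, so there are 5 primary shares of $24,000. Rangi takes one such share ($24,000).
The children's combined portion ($96,000) is divided into 4 shares of $24,000: Odalys, Hamish, and Amira each take $24,000; Lorcan's $24,000 share passes to Lorcan's issue.
Lorcan's share ($24,000) passes entirely to Uma.

Uma receives $24,000.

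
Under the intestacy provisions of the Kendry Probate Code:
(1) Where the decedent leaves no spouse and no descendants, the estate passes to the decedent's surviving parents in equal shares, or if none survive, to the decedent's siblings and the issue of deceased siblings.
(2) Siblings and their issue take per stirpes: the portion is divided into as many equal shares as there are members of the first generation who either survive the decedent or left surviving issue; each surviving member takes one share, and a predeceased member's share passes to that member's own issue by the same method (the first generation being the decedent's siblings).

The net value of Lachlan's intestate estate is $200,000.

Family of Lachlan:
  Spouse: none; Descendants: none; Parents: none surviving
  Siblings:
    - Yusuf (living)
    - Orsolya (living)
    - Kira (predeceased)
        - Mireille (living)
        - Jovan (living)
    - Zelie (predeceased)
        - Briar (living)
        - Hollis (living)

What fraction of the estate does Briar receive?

Briar receives 1/8 of the estate.

The entire $200,000 passes to the siblings and their issue.
That amount ($200,000) is divided into 4 shares of $50,000: Yusuf and Orsolya each take $50,000; Kira's $50,000 share passes to Kira's issue; Zelie's $50,000 share passes to Zelie's issue.
Kira's share ($50,000) is divided into 2 shares of $25,000: Mireille and Jovan each take $25,000.
Zelie's share ($50,000) is divided into 2 shares of $25,000: Briar and Hollis each take $25,000.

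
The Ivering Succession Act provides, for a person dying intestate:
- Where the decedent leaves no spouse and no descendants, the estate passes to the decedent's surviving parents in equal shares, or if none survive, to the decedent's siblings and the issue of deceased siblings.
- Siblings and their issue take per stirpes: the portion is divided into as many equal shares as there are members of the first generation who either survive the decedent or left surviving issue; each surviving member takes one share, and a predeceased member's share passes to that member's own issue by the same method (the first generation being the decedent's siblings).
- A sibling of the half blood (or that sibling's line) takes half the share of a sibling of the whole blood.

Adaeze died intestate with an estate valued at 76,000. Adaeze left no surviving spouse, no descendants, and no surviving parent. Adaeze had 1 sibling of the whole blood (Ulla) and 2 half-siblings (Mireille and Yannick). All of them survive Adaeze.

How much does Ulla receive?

Ulla receives 38,000.

The entire 76,000 passes to the siblings and their issue.
Counting each half-blood sibling's line as half a unit, there are 2 units in 76,000, so one unit is 38,000. Whole-blood lines (Ulla) take 38,000 each; half-blood lines (Mireille and Yannick) take 19,000 each.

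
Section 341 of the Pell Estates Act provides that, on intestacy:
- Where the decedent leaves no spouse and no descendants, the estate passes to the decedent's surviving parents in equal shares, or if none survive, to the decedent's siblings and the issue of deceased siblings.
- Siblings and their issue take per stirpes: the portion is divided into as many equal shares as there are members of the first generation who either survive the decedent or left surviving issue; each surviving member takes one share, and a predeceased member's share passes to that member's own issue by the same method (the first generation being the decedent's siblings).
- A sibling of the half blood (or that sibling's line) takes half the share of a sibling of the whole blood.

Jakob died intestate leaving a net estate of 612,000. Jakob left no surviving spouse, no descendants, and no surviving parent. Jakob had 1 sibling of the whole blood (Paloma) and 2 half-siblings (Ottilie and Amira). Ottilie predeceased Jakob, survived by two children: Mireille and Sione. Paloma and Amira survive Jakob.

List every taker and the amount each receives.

The entire 612,000 passes to the siblings and their issue.
Counting each half-blood sibling's line as half a unit, there are 2 units in 612,000, so one unit is 306,000. Whole-blood lines (Paloma) take 306,000 each; half-blood lines (Ottilie and Amira) take 153,000 each.
Ottilie's share (153,000) is divided into 2 shares of 76,500: Mireille and Sione each take 76,500.

Paloma: 306,000; Mireille: 76,500; Sione: 76,500; Amira: 153,000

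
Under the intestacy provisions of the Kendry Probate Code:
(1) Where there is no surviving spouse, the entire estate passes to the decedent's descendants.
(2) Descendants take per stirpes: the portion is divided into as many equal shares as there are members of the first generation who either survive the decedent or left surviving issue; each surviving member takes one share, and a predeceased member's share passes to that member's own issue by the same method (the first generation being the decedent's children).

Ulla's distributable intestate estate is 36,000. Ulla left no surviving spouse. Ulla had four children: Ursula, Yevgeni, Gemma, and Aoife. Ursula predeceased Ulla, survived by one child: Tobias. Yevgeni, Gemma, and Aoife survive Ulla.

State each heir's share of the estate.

Tobias: 9,000; Yevgeni: 9,000; Gemma: 9,000; Aoife: 9,000

The entire 36,000 passes to the descendants.
That amount (36,000) is divided into 4 shares of 9,000: Yevgeni, Gemma, and Aoife each take 9,000; Ursula's 9,000 share passes to Ursula's issue.
Ursula's share (9,000) passes entirely to Tobias.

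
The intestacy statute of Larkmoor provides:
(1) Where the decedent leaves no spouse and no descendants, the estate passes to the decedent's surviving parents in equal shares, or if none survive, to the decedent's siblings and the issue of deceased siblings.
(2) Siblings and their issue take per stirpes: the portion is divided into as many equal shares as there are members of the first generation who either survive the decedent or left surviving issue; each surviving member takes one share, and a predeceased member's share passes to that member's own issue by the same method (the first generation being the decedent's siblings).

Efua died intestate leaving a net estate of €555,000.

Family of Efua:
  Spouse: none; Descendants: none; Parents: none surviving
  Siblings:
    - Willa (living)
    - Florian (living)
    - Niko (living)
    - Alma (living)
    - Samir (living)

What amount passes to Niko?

The entire €555,000 passes to the siblings and their issue.
That amount (€555,000) is divided into 5 shares of €111,000: Willa, Florian, Niko, Alma, and Samir each take €111,000.

Niko receives €111,000.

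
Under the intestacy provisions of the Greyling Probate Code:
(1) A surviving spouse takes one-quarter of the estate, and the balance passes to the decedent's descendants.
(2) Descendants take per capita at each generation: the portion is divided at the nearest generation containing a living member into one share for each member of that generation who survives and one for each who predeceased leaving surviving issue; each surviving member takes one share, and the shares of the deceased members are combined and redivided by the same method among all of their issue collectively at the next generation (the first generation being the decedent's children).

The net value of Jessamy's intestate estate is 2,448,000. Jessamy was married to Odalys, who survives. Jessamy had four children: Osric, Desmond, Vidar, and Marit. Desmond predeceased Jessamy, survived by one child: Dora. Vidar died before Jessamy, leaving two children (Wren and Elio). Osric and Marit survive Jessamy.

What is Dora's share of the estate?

Dora receives 306,000.

Odalys takes one-quarter of 2,448,000 = 612,000. The remaining 1,836,000 passes to the descendants.
The descendants' portion (1,836,000) is divided at the children's generation into 4 shares of 459,000. Osric and Marit each take 459,000. The 2 shares of the deceased (Desmond and Vidar) are combined into a pool of 918,000.
That pool (918,000) is divided at the grandchildren's generation equally among Dora, Wren, and Elio: 306,000 each.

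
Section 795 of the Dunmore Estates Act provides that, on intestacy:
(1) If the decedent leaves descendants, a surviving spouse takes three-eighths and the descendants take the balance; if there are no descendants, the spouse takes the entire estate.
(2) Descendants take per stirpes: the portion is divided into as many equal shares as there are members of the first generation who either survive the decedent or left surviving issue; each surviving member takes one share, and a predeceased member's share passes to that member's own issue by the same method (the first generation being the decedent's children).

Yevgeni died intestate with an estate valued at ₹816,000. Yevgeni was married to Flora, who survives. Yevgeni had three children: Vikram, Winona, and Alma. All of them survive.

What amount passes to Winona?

Winona receives ₹170,000.

Flora takes three-eighths of ₹816,000 = ₹306,000. The remaining ₹510,000 passes to the descendants.
The descendants' portion (₹510,000) is divided into 3 shares of ₹170,000: Vikram, Winona, and Alma each take ₹170,000.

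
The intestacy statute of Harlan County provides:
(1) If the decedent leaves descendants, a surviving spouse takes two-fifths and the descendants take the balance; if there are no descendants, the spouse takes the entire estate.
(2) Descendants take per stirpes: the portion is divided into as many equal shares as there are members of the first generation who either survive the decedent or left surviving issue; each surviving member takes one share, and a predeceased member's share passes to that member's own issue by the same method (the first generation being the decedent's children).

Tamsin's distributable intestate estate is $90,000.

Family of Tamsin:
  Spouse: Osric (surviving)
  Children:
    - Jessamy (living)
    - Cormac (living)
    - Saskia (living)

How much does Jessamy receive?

Jessamy receives $18,000.

Osric takes two-fifths of $90,000 = $36,000. The remaining $54,000 passes to the descendants.
The descendants' portion ($54,000) is divided into 3 shares of $18,000: Jessamy, Cormac, and Saskia each take $18,000.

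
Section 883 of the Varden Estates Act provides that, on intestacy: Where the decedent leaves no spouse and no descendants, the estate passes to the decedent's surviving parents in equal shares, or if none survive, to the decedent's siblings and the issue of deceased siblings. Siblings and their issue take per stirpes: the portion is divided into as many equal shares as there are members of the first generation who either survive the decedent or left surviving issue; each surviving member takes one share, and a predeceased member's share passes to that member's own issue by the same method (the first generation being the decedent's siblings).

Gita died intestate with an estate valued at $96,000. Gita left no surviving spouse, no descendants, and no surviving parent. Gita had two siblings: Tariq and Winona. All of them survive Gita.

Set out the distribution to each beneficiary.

The entire $96,000 passes to the siblings and their issue.
That amount ($96,000) is divided into 2 shares of $48,000: Tariq and Winona each take $48,000.

Tariq: $48,000; Winona: $48,000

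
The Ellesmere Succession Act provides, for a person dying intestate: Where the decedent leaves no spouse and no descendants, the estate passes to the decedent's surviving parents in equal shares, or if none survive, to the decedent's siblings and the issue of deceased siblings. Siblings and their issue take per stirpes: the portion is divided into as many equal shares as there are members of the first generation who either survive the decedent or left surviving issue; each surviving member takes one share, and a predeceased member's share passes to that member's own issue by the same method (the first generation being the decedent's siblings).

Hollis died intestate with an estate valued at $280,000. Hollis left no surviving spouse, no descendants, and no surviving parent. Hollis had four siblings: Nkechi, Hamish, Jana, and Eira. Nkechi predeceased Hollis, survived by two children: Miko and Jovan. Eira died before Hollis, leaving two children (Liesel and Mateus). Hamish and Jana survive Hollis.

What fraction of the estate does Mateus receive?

The entire $280,000 passes to the siblings and their issue.
That amount ($280,000) is divided into 4 shares of $70,000: Hamish and Jana each take $70,000; Nkechi's $70,000 share passes to Nkechi's issue; Eira's $70,000 share passes to Eira's issue.
Nkechi's share ($70,000) is divided into 2 shares of $35,000: Miko and Jovan each take $35,000.
Eira's share ($70,000) is divided into 2 shares of $35,000: Liesel and Mateus each take $35,000.

Mateus receives 1/8 of the estate.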